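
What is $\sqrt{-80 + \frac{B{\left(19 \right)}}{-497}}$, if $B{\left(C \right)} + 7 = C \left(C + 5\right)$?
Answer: $\frac{i \sqrt{19983873}}{497} \approx 8.9946 i$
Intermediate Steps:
$B{\left(C \right)} = -7 + C \left(5 + C\right)$ ($B{\left(C \right)} = -7 + C \left(C + 5\right) = -7 + C \left(5 + C\right)$)
$\sqrt{-80 + \frac{B{\left(19 \right)}}{-497}} = \sqrt{-80 + \frac{-7 + 19^{2} + 5 \cdot 19}{-497}} = \sqrt{-80 + \left(-7 + 361 + 95\right) \left(- \frac{1}{497}\right)} = \sqrt{-80 + 449 \left(- \frac{1}{497}\right)} = \sqrt{-80 - \frac{449}{497}} = \sqrt{- \frac{40209}{497}} = \frac{i \sqrt{19983873}}{497}$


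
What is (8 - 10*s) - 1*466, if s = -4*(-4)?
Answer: -618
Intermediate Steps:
s = 16
(8 - 10*s) - 1*466 = (8 - 10*16) - 1*466 = (8 - 160) - 466 = -152 - 466 = -618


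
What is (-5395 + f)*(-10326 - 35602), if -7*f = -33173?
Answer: 30128768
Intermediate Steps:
f = 4739 (f = -⅐*(-33173) = 4739)
(-5395 + f)*(-10326 - 35602) = (-5395 + 4739)*(-10326 - 35602) = -656*(-45928) = 30128768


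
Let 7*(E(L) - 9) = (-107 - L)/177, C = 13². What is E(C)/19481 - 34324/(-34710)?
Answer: 138142408661/139632307815 ≈ 0.98933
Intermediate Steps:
C = 169
E(L) = 11044/1239 - L/1239 (E(L) = 9 + ((-107 - L)/177)/7 = 9 + ((-107 - L)*(1/177))/7 = 9 + (-107/177 - L/177)/7 = 9 + (-107/1239 - L/1239) = 11044/1239 - L/1239)
E(C)/19481 - 34324/(-34710) = (11044/1239 - 1/1239*169)/19481 - 34324/(-34710) = (11044/1239 - 169/1239)*(1/19481) - 34324*(-1/34710) = (3625/413)*(1/19481) + 17162/17355 = 3625/8045653 + 17162/17355 = 138142408661/139632307815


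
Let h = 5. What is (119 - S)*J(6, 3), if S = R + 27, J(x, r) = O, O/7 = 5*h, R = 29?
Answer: 11025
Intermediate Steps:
O = 175 (O = 7*(5*5) = 7*25 = 175)
J(x, r) = 175
S = 56 (S = 29 + 27 = 56)
(119 - S)*J(6, 3) = (119 - 1*56)*175 = (119 - 56)*175 = 63*175 = 11025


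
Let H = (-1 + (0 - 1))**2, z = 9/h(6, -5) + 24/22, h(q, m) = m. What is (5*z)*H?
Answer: -156/11 ≈ -14.182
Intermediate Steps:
z = -39/55 (z = 9/(-5) + 24/22 = 9*(-1/5) + 24*(1/22) = -9/5 + 12/11 = -39/55 ≈ -0.70909)
H = 4 (H = (-1 - 1)**2 = (-2)**2 = 4)
(5*z)*H = (5*(-39/55))*4 = -39/11*4 = -156/11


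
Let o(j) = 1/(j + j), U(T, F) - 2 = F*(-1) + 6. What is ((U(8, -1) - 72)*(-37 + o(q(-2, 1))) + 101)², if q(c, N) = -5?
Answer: 594530689/100 ≈ 5.9453e+6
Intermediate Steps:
U(T, F) = 8 - F (U(T, F) = 2 + (F*(-1) + 6) = 2 + (-F + 6) = 2 + (6 - F) = 8 - F)
o(j) = 1/(2*j)
((U(8, -1) - 72)*(-37 + o(q(-2, 1))) + 101)² = (((8 - 1*(-1)) - 72)*(-37 + (½)/(-5)) + 101)² = (((8 + 1) - 72)*(-37 + (½)*(-⅕)) + 101)² = ((9 - 72)*(-37 - ⅒) + 101)² = (-63*(-371/10) + 101)² = (23373/10 + 101)² = (24383/10)² = 594530689/100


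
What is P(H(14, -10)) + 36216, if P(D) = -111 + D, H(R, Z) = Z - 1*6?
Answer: 36089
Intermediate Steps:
H(R, Z) = -6 + Z (H(R, Z) = Z - 6 = -6 + Z)
P(H(14, -10)) + 36216 = (-111 + (-6 - 10)) + 36216 = (-111 - 16) + 36216 = -127 + 36216 = 36089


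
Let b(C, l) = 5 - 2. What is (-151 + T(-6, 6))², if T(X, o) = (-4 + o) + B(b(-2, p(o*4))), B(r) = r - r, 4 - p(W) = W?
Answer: 22201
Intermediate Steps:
p(W) = 4 - W
b(C, l) = 3
B(r) = 0
T(X, o) = -4 + o (T(X, o) = (-4 + o) + 0 = -4 + o)
(-151 + T(-6, 6))² = (-151 + (-4 + 6))² = (-151 + 2)² = (-149)² = 22201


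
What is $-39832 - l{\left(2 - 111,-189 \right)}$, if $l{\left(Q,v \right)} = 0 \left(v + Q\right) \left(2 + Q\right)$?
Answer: $-39832$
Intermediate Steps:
$l{\left(Q,v \right)} = 0$ ($l{\left(Q,v \right)} = 0 \left(Q + v\right) \left(2 + Q\right) = 0 \left(2 + Q\right) \left(Q + v\right) = 0$)
$-39832 - l{\left(2 - 111,-189 \right)} = -39832 - 0 = -39832 + 0 = -39832$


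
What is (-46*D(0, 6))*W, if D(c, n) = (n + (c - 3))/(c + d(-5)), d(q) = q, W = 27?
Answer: 3726/5 ≈ 745.20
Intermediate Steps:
D(c, n) = (-3 + c + n)/(-5 + c) (D(c, n) = (n + (c - 3))/(c - 5) = (n + (-3 + c))/(-5 + c) = (-3 + c + n)/(-5 + c))
(-46*D(0, 6))*W = -46*(-3 + 0 + 6)/(-5 + 0)*27 = -46*3/(-5)*27 = -(-46)*3/5*27 = -46*(-3/5)*27 = (138/5)*27 = 3726/5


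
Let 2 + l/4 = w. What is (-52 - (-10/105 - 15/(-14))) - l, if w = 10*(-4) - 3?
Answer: 5335/42 ≈ 127.02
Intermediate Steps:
w = -43 (w = -40 - 3 = -43)
l = -180 (l = -8 + 4*(-43) = -8 - 172 = -180)
(-52 - (-10/105 - 15/(-14))) - l = (-52 - (-10/105 - 15/(-14))) - 1*(-180) = (-52 - (-10*1/105 - 15*(-1/14))) + 180 = (-52 - (-2/21 + 15/14)) + 180 = (-52 - 1*41/42) + 180 = (-52 - 41/42) + 180 = -2225/42 + 180 = 5335/42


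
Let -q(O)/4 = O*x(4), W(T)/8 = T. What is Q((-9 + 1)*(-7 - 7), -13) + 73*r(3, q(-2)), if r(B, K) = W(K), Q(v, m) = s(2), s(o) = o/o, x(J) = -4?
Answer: -18687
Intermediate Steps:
W(T) = 8*T
q(O) = 16*O (q(O) = -4*O*(-4) = -(-16)*O = 16*O)
s(o) = 1
Q(v, m) = 1
r(B, K) = 8*K
Q((-9 + 1)*(-7 - 7), -13) + 73*r(3, q(-2)) = 1 + 73*(8*(16*(-2))) = 1 + 73*(8*(-32)) = 1 + 73*(-256) = 1 - 18688 = -18687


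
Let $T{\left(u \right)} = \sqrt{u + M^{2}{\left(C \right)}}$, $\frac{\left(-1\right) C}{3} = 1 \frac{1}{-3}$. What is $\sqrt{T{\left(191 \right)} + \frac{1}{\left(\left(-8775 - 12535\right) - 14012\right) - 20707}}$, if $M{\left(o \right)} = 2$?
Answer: $\frac{\sqrt{-56029 + 3139248841 \sqrt{195}}}{56029} \approx 3.7369$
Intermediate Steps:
$C = 1$ ($C = - 3 \cdot 1 \frac{1}{-3} = - 3 \cdot 1 \left(- \frac{1}{3}\right) = \left(-3\right) \left(- \frac{1}{3}\right) = 1$)
$T{\left(u \right)} = \sqrt{4 + u}$ ($T{\left(u \right)} = \sqrt{u + 2^{2}} = \sqrt{u + 4} = \sqrt{4 + u}$)
$\sqrt{T{\left(191 \right)} + \frac{1}{\left(\left(-8775 - 12535\right) - 14012\right) - 20707}} = \sqrt{\sqrt{4 + 191} + \frac{1}{\left(\left(-8775 - 12535\right) - 14012\right) - 20707}} = \sqrt{\sqrt{195} + \frac{1}{\left(-21310 - 14012\right) - 20707}} = \sqrt{\sqrt{195} + \frac{1}{-35322 - 20707}} = \sqrt{\sqrt{195} + \frac{1}{-56029}} = \sqrt{\sqrt{195} - \frac{1}{56029}} = \sqrt{- \frac{1}{56029} + \sqrt{195}}$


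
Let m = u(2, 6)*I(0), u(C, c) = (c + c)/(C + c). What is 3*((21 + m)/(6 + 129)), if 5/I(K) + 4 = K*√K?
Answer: 17/40 ≈ 0.42500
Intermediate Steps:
u(C, c) = 2*c/(C + c) (u(C, c) = (2*c)/(C + c) = 2*c/(C + c))
I(K) = 5/(-4 + K^(3/2)) (I(K) = 5/(-4 + K*√K) = 5/(-4 + K^(3/2)))
m = -15/8 (m = (2*6/(2 + 6))*(5/(-4 + 0^(3/2))) = (2*6/8)*(5/(-4 + 0)) = (2*6*(⅛))*(5/(-4)) = 3*(5*(-¼))/2 = (3/2)*(-5/4) = -15/8 ≈ -1.8750)
3*((21 + m)/(6 + 129)) = 3*((21 - 15/8)/(6 + 129)) = 3*((153/8)/135) = 3*((153/8)*(1/135)) = 3*(17/120) = 17/40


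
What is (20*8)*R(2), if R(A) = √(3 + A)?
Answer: 160*√5 ≈ 357.77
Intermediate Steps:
(20*8)*R(2) = (20*8)*√(3 + 2) = 160*√5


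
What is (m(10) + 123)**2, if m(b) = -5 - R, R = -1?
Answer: 14161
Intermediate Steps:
m(b) = -4 (m(b) = -5 - 1*(-1) = -5 + 1 = -4)
(m(10) + 123)**2 = (-4 + 123)**2 = 119**2 = 14161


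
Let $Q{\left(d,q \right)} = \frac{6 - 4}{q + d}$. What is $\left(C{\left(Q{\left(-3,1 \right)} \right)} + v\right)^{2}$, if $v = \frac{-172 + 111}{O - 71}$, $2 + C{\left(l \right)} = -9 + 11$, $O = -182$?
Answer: $\frac{3721}{64009} \approx 0.058132$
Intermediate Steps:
$Q{\left(d,q \right)} = \frac{2}{d + q}$
$C{\left(l \right)} = 0$ ($C{\left(l \right)} = -2 + \left(-9 + 11\right) = -2 + 2 = 0$)
$v = \frac{61}{253}$ ($v = \frac{-172 + 111}{-182 - 71} = - \frac{61}{-253} = \left(-61\right) \left(- \frac{1}{253}\right) = \frac{61}{253} \approx 0.24111$)
$\left(C{\left(Q{\left(-3,1 \right)} \right)} + v\right)^{2} = \left(0 + \frac{61}{253}\right)^{2} = \left(\frac{61}{253}\right)^{2} = \frac{3721}{64009}$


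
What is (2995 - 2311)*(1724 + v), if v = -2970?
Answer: -852264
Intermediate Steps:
(2995 - 2311)*(1724 + v) = (2995 - 2311)*(1724 - 2970) = 684*(-1246) = -852264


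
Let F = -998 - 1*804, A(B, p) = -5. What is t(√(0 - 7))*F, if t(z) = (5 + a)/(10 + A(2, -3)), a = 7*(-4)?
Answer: 41446/5 ≈ 8289.2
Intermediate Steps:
a = -28
F = -1802 (F = -998 - 804 = -1802)
t(z) = -23/5 (t(z) = (5 - 28)/(10 - 5) = -23/5)
t(√(0 - 7))*F = -23/5*(-1802) = 41446/5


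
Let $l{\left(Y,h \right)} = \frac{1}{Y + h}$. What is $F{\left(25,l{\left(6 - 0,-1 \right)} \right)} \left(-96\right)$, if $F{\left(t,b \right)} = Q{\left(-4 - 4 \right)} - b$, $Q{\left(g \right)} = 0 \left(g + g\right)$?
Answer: $\frac{96}{5} \approx 19.2$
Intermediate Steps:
$Q{\left(g \right)} = 0$ ($Q{\left(g \right)} = 0 \cdot 2 g = 0$)
$F{\left(t,b \right)} = - b$ ($F{\left(t,b \right)} = 0 - b = - b$)
$F{\left(25,l{\left(6 - 0,-1 \right)} \right)} \left(-96\right) = - \frac{1}{\left(6 - 0\right) - 1} \left(-96\right) = - \frac{1}{\left(6 + 0\right) - 1} \left(-96\right) = - \frac{1}{6 - 1} \left(-96\right) = - \frac{1}{5} \left(-96\right) = \left(-1\right) \frac{1}{5} \left(-96\right) = \left(- \frac{1}{5}\right) \left(-96\right) = \frac{96}{5}$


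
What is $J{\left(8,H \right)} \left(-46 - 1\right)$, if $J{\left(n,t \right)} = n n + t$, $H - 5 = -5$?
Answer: $-3008$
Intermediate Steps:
$H = 0$ ($H = 5 - 5 = 0$)
$J{\left(n,t \right)} = t + n^{2}$ ($J{\left(n,t \right)} = n^{2} + t = t + n^{2}$)
$J{\left(8,H \right)} \left(-46 - 1\right) = \left(0 + 8^{2}\right) \left(-46 - 1\right) = \left(0 + 64\right) \left(-47\right) = 64 \left(-47\right) = -3008$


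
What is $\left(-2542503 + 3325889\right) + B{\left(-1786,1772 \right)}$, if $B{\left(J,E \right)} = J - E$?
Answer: $779828$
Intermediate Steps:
$\left(-2542503 + 3325889\right) + B{\left(-1786,1772 \right)} = \left(-2542503 + 3325889\right) - 3558 = 783386 - 3558 = 779828$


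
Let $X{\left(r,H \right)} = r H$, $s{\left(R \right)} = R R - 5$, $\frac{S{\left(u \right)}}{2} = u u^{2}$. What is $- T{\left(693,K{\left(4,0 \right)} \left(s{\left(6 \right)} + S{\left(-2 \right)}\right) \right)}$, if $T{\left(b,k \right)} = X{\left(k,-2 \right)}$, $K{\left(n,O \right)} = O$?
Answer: $0$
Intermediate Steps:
$S{\left(u \right)} = 2 u^{3}$ ($S{\left(u \right)} = 2 u u^{2} = 2 u^{3}$)
$s{\left(R \right)} = -5 + R^{2}$ ($s{\left(R \right)} = R^{2} - 5 = -5 + R^{2}$)
$X{\left(r,H \right)} = H r$
$T{\left(b,k \right)} = - 2 k$
$- T{\left(693,K{\left(4,0 \right)} \left(s{\left(6 \right)} + S{\left(-2 \right)}\right) \right)} = - \left(-2\right) 0 \left(\left(-5 + 6^{2}\right) + 2 \left(-2\right)^{3}\right) = - \left(-2\right) 0 \left(\left(-5 + 36\right) + 2 \left(-8\right)\right) = - \left(-2\right) 0 \left(31 - 16\right) = - \left(-2\right) 0 \cdot 15 = - \left(-2\right) 0 = \left(-1\right) 0 = 0$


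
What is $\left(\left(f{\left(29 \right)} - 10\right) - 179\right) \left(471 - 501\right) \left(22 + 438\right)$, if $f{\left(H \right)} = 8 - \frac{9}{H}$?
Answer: $\frac{72560400}{29} \approx 2.5021 \cdot 10^{6}$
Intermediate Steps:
$f{\left(H \right)} = 8 - \frac{9}{H}$
$\left(\left(f{\left(29 \right)} - 10\right) - 179\right) \left(471 - 501\right) \left(22 + 438\right) = \left(\left(\left(8 - \frac{9}{29}\right) - 10\right) - 179\right) \left(471 - 501\right) \left(22 + 438\right) = \left(\left(\left(8 - \frac{9}{29}\right) - 10\right) - 179\right) \left(\left(-30\right) 460\right) = \left(\left(\left(8 - \frac{9}{29}\right) - 10\right) - 179\right) \left(-13800\right) = \left(\left(\frac{223}{29} - 10\right) - 179\right) \left(-13800\right) = \left(- \frac{67}{29} - 179\right) \left(-13800\right) = \left(- \frac{5258}{29}\right) \left(-13800\right) = \frac{72560400}{29}$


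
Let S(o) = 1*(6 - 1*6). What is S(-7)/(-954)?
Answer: 0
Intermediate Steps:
S(o) = 0 (S(o) = 1*(6 - 6) = 1*0 = 0)
S(-7)/(-954) = 0/(-954) = 0*(-1/954) = 0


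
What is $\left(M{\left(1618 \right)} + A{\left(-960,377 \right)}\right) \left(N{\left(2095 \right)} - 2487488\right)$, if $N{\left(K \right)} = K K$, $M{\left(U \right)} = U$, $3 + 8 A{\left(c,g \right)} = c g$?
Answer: $- \frac{663596480723}{8} \approx -8.295 \cdot 10^{10}$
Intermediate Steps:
$A{\left(c,g \right)} = - \frac{3}{8} + \frac{c g}{8}$
$N{\left(K \right)} = K^{2}$
$\left(M{\left(1618 \right)} + A{\left(-960,377 \right)}\right) \left(N{\left(2095 \right)} - 2487488\right) = \left(1618 + \left(- \frac{3}{8} + \frac{1}{8} \left(-960\right) 377\right)\right) \left(2095^{2} - 2487488\right) = \left(1618 - \frac{361923}{8}\right) \left(4389025 - 2487488\right) = \left(1618 - \frac{361923}{8}\right) 1901537 = \left(- \frac{348979}{8}\right) 1901537 = - \frac{663596480723}{8}$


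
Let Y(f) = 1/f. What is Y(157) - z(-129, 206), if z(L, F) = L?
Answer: 20254/157 ≈ 129.01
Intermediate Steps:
Y(157) - z(-129, 206) = 1/157 - 1*(-129) = 1/157 + 129 = 20254/157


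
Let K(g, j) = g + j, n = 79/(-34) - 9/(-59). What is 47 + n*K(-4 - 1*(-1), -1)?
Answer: 55851/1003 ≈ 55.684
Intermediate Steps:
n = -4355/2006 (n = 79*(-1/34) - 9*(-1/59) = -79/34 + 9/59 = -4355/2006 ≈ -2.1710)
47 + n*K(-4 - 1*(-1), -1) = 47 - 4355*((-4 - 1*(-1)) - 1)/2006 = 47 - 4355*((-4 + 1) - 1)/2006 = 47 - 4355*(-3 - 1)/2006 = 47 - 4355/2006*(-4) = 47 + 8710/1003 = 55851/1003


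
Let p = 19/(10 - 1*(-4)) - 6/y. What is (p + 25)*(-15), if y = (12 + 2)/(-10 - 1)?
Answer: -6525/14 ≈ -466.07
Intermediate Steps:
y = -14/11 (y = 14/(-11) = 14*(-1/11) = -14/11 ≈ -1.2727)
p = 85/14 (p = 19/(10 - 1*(-4)) - 6/(-14/11) = 19/(10 + 4) - 6*(-11/14) = 19/14 + 33/7 = 85/14 ≈ 6.0714)
(p + 25)*(-15) = (85/14 + 25)*(-15) = (435/14)*(-15) = -6525/14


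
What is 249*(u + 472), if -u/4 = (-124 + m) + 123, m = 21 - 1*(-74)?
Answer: 23904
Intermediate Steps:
m = 95 (m = 21 + 74 = 95)
u = -376 (u = -4*((-124 + 95) + 123) = -4*(-29 + 123) = -4*94 = -376)
249*(u + 472) = 249*(-376 + 472) = 249*96 = 23904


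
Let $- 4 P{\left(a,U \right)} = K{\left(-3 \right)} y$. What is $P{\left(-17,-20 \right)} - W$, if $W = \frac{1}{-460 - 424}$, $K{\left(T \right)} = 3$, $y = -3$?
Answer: $\frac{995}{442} \approx 2.2511$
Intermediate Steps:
$P{\left(a,U \right)} = \frac{9}{4}$ ($P{\left(a,U \right)} = - \frac{3 \left(-3\right)}{4} = \left(- \frac{1}{4}\right) \left(-9\right) = \frac{9}{4}$)
$W = - \frac{1}{884}$ ($W = \frac{1}{-884} = - \frac{1}{884} \approx -0.0011312$)
$P{\left(-17,-20 \right)} - W = \frac{9}{4} - - \frac{1}{884} = \frac{9}{4} + \frac{1}{884} = \frac{995}{442}$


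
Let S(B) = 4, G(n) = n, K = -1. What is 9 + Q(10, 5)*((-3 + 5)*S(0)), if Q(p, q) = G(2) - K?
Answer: 33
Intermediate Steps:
Q(p, q) = 3 (Q(p, q) = 2 - 1*(-1) = 2 + 1 = 3)
9 + Q(10, 5)*((-3 + 5)*S(0)) = 9 + 3*((-3 + 5)*4) = 9 + 3*(2*4) = 9 + 3*8 = 9 + 24 = 33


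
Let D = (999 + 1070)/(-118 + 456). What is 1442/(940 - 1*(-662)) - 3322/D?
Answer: -897899887/1657269 ≈ -541.79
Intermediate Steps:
D = 2069/338 ≈ 6.1213
1442/(940 - 1*(-662)) - 3322/D = 1442/(940 - 1*(-662)) - 3322/2069/338 = 1442/(940 + 662) - 3322*338/2069 = 1442/1602 - 1122836/2069 = 1442*(1/1602) - 1122836/2069 = 721/801 - 1122836/2069 = -897899887/1657269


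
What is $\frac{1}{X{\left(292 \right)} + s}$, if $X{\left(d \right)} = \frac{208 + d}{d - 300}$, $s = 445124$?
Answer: $\frac{2}{890123} \approx 2.2469 \cdot 10^{-6}$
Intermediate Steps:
$X{\left(d \right)} = \frac{208 + d}{-300 + d}$
$\frac{1}{X{\left(292 \right)} + s} = \frac{1}{\frac{208 + 292}{-300 + 292} + 445124} = \frac{1}{\frac{1}{-8} \cdot 500 + 445124} = \frac{1}{\left(- \frac{1}{8}\right) 500 + 445124} = \frac{1}{- \frac{125}{2} + 445124} = \frac{1}{\frac{890123}{2}} = \frac{2}{890123}$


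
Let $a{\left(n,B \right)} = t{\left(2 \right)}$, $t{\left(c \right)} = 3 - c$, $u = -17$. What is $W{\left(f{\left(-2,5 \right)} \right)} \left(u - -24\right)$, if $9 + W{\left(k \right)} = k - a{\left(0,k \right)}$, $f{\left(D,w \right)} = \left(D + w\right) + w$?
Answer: $-14$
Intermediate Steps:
$a{\left(n,B \right)} = 1$ ($a{\left(n,B \right)} = 3 - 2 = 1$)
$f{\left(D,w \right)} = D + 2 w$
$W{\left(k \right)} = -10 + k$ ($W{\left(k \right)} = -9 + \left(k - 1\right) = -9 + \left(-1 + k\right) = -10 + k$)
$W{\left(f{\left(-2,5 \right)} \right)} \left(u - -24\right) = \left(-10 + \left(-2 + 2 \cdot 5\right)\right) \left(-17 - -24\right) = \left(-10 + \left(-2 + 10\right)\right) \left(-17 + \left(30 - 6\right)\right) = \left(-10 + 8\right) \left(-17 + 24\right) = \left(-2\right) 7 = -14$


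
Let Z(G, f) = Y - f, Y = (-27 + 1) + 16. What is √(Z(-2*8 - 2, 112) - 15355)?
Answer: I*√15477 ≈ 124.41*I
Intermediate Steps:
Y = -10 (Y = -26 + 16 = -10)
Z(G, f) = -10 - f
√(Z(-2*8 - 2, 112) - 15355) = √((-10 - 1*112) - 15355) = √((-10 - 112) - 15355) = √(-122 - 15355) = √(-15477) = I*√15477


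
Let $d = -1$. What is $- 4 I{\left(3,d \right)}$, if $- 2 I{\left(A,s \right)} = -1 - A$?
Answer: $-8$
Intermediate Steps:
$I{\left(A,s \right)} = \frac{1}{2} + \frac{A}{2}$ ($I{\left(A,s \right)} = - \frac{-1 - A}{2} = \frac{1}{2} + \frac{A}{2}$)
$- 4 I{\left(3,d \right)} = - 4 \left(\frac{1}{2} + \frac{1}{2} \cdot 3\right) = - 4 \left(\frac{1}{2} + \frac{3}{2}\right) = \left(-4\right) 2 = -8$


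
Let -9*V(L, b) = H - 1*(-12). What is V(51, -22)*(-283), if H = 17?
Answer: 8207/9 ≈ 911.89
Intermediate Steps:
V(L, b) = -29/9 (V(L, b) = -(17 - 1*(-12))/9 = -(17 + 12)/9 = -⅑*29 = -29/9)
V(51, -22)*(-283) = -29/9*(-283) = 8207/9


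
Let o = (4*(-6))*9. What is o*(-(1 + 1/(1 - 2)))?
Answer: 0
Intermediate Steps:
o = -216 (o = -24*9 = -216)
o*(-(1 + 1/(1 - 2))) = -(-216)*(1 + 1/(1 - 2)) = -(-216)*(1 + 1/(-1)) = -(-216)*(1 - 1) = -(-216)*0 = -216*0 = 0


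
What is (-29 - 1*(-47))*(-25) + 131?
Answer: -319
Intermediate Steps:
(-29 - 1*(-47))*(-25) + 131 = (-29 + 47)*(-25) + 131 = 18*(-25) + 131 = -450 + 131 = -319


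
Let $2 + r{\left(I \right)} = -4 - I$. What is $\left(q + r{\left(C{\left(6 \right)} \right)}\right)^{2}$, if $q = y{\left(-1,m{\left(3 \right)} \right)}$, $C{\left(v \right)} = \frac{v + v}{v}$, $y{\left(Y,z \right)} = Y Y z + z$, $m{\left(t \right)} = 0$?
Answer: $64$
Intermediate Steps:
$y{\left(Y,z \right)} = z + z Y^{2}$ ($y{\left(Y,z \right)} = Y^{2} z + z = z Y^{2} + z = z + z Y^{2}$)
$C{\left(v \right)} = 2$ ($C{\left(v \right)} = \frac{2 v}{v} = 2$)
$q = 0$ ($q = 0 \left(1 + \left(-1\right)^{2}\right) = 0 \left(1 + 1\right) = 0 \cdot 2 = 0$)
$r{\left(I \right)} = -6 - I$ ($r{\left(I \right)} = -2 - \left(4 + I\right) = -6 - I$)
$\left(q + r{\left(C{\left(6 \right)} \right)}\right)^{2} = \left(0 - 8\right)^{2} = \left(-8\right)^{2} = 64$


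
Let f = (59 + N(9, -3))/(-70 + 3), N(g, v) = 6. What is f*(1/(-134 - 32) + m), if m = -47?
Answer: 507195/11122 ≈ 45.603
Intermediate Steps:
f = -65/67 (f = (59 + 6)/(-70 + 3) = 65/(-67) = 65*(-1/67) = -65/67 ≈ -0.97015)
f*(1/(-134 - 32) + m) = -65*(1/(-134 - 32) - 47)/67 = -65*(1/(-166) - 47)/67 = -65*(-1/166 - 47)/67 = -65/67*(-7803/166) = 507195/11122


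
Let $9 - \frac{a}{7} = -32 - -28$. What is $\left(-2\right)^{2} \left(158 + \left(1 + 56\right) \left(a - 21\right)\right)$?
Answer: $16592$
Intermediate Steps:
$a = 91$ ($a = 63 - 7 \left(-32 - -28\right) = 63 - 7 \left(-32 + 28\right) = 63 - -28 = 63 + 28 = 91$)
$\left(-2\right)^{2} \left(158 + \left(1 + 56\right) \left(a - 21\right)\right) = \left(-2\right)^{2} \left(158 + \left(1 + 56\right) \left(91 - 21\right)\right) = 4 \left(158 + 57 \cdot 70\right) = 4 \left(158 + 3990\right) = 4 \cdot 4148 = 16592$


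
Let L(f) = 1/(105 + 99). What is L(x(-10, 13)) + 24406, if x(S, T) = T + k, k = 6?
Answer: 4978825/204 ≈ 24406.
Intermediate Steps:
x(S, T) = 6 + T (x(S, T) = T + 6 = 6 + T)
L(f) = 1/204
L(x(-10, 13)) + 24406 = 1/204 + 24406 = 4978825/204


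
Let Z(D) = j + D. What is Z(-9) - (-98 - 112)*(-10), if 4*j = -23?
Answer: -8459/4 ≈ -2114.8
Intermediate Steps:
j = -23/4 (j = (1/4)*(-23) = -23/4 ≈ -5.7500)
Z(D) = -23/4 + D
Z(-9) - (-98 - 112)*(-10) = (-23/4 - 9) - (-98 - 112)*(-10) = -59/4 - (-210)*(-10) = -59/4 - 1*2100 = -59/4 - 2100 = -8459/4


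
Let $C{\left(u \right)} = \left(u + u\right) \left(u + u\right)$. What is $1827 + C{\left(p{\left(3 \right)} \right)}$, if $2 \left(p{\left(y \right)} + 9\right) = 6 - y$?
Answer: $2052$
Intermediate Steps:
$p{\left(y \right)} = -6 - \frac{y}{2}$ ($p{\left(y \right)} = -9 + \frac{6 - y}{2} = -9 - \left(-3 + \frac{y}{2}\right) = -6 - \frac{y}{2}$)
$C{\left(u \right)} = 4 u^{2}$ ($C{\left(u \right)} = 2 u 2 u = 4 u^{2}$)
$1827 + C{\left(p{\left(3 \right)} \right)} = 1827 + 4 \left(-6 - \frac{3}{2}\right)^{2} = 1827 + 4 \left(- \frac{15}{2}\right)^{2} = 1827 + 4 \cdot \frac{225}{4} = 1827 + 225 = 2052$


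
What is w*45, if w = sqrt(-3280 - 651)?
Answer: 45*I*sqrt(3931) ≈ 2821.4*I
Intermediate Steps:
w = I*sqrt(3931) (w = sqrt(-3931) = I*sqrt(3931) ≈ 62.698*I)
w*45 = (I*sqrt(3931))*45 = 45*I*sqrt(3931)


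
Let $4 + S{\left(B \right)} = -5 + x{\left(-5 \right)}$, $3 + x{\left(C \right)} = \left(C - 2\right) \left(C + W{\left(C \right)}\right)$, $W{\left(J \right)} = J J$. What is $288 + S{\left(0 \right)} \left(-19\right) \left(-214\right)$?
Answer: $-617744$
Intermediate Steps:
$W{\left(J \right)} = J^{2}$
$x{\left(C \right)} = -3 + \left(-2 + C\right) \left(C + C^{2}\right)$ ($x{\left(C \right)} = -3 + \left(C - 2\right) \left(C + C^{2}\right) = -3 + \left(-2 + C\right) \left(C + C^{2}\right)$)
$S{\left(B \right)} = -152$ ($S{\left(B \right)} = -4 - 148 = -152$)
$288 + S{\left(0 \right)} \left(-19\right) \left(-214\right) = 288 + \left(-152\right) \left(-19\right) \left(-214\right) = 288 + 2888 \left(-214\right) = 288 - 618032 = -617744$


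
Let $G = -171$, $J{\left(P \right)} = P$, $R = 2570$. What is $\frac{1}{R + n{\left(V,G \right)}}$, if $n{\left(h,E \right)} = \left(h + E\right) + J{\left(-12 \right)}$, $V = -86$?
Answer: $\frac{1}{2301} \approx 0.00043459$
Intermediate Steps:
$n{\left(h,E \right)} = -12 + E + h$ ($n{\left(h,E \right)} = \left(h + E\right) - 12 = \left(E + h\right) - 12 = -12 + E + h$)
$\frac{1}{R + n{\left(V,G \right)}} = \frac{1}{2570 - 269} = \frac{1}{2301}$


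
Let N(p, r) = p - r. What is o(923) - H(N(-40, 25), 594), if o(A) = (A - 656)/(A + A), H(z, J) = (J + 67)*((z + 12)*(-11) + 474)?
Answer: -1289757475/1846 ≈ -6.9868e+5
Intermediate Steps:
H(z, J) = (67 + J)*(342 - 11*z) (H(z, J) = (67 + J)*((12 + z)*(-11) + 474) = (67 + J)*((-132 - 11*z) + 474) = (67 + J)*(342 - 11*z))
o(A) = (-656 + A)/(2*A) (o(A) = (-656 + A)/((2*A)) = (-656 + A)*(1/(2*A)) = (-656 + A)/(2*A))
o(923) - H(N(-40, 25), 594) = (1/2)*(-656 + 923)/923 - (22914 - 737*(-40 - 1*25) + 342*594 - 11*594*(-40 - 1*25)) = (1/2)*(1/923)*267 - (22914 - 737*(-40 - 25) + 203148 - 11*594*(-40 - 25)) = 267/1846 - (22914 - 737*(-65) + 203148 - 11*594*(-65)) = 267/1846 - (22914 + 47905 + 203148 + 424710) = 267/1846 - 1*698677 = 267/1846 - 698677 = -1289757475/1846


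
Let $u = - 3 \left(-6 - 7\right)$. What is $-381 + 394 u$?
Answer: $14985$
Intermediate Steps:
$u = 39$ ($u = \left(-3\right) \left(-13\right) = 39$)
$-381 + 394 u = -381 + 394 \cdot 39 = -381 + 15366 = 14985$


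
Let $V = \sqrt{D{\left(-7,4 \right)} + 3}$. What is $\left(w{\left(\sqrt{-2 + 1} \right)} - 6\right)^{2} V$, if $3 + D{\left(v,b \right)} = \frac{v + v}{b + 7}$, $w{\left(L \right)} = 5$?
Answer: $\frac{i \sqrt{154}}{11} \approx 1.1282 i$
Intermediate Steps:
$D{\left(v,b \right)} = -3 + \frac{2 v}{7 + b}$ ($D{\left(v,b \right)} = -3 + \frac{v + v}{b + 7} = -3 + \frac{2 v}{7 + b}$)
$V = \frac{i \sqrt{154}}{11}$ ($V = \sqrt{\frac{-21 - 12 + 2 \left(-7\right)}{7 + 4} + 3} = \sqrt{\frac{-21 - 12 - 14}{11} + 3} = \sqrt{\frac{1}{11} \left(-47\right) + 3} = \sqrt{- \frac{47}{11} + 3} = \sqrt{- \frac{14}{11}} = \frac{i \sqrt{154}}{11} \approx 1.1282 i$)
$\left(w{\left(\sqrt{-2 + 1} \right)} - 6\right)^{2} V = \left(5 - 6\right)^{2} \frac{i \sqrt{154}}{11} = \left(-1\right)^{2} \frac{i \sqrt{154}}{11} = 1 \frac{i \sqrt{154}}{11} = \frac{i \sqrt{154}}{11}$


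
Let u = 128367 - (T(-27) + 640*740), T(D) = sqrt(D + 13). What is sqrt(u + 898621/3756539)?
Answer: sqrt(-4871781537850147674 - 14111585258521*I*sqrt(14))/3756539 ≈ 0.003184 - 587.57*I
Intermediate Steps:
T(D) = sqrt(13 + D)
u = -345233 - I*sqrt(14) (u = 128367 - (sqrt(13 - 27) + 640*740) = 128367 - (sqrt(-14) + 473600) = 128367 - (I*sqrt(14) + 473600) = 128367 - (473600 + I*sqrt(14)) = 128367 + (-473600 - I*sqrt(14)) = -345233 - I*sqrt(14) ≈ -3.4523e+5 - 3.7417*I)
sqrt(u + 898621/3756539) = sqrt((-345233 - I*sqrt(14)) + 898621/3756539) = sqrt(-1296880329966/3756539 - I*sqrt(14))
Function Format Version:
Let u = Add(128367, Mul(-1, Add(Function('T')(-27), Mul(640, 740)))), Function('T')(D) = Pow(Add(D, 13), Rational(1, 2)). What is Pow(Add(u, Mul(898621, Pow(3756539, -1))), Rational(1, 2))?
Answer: Mul(Rational(1, 3756539), Pow(Add(-4871781537850147674, Mul(-14111585258521, I, Pow(14, Rational(1, 2)))), Rational(1, 2))) ≈ Add(0.0031840, Mul(-587.57, I))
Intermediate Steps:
Function('T')(D) = Pow(Add(13, D), Rational(1, 2))
u = Add(-345233, Mul(-1, I, Pow(14, Rational(1, 2)))) (u = Add(128367, Mul(-1, Add(Pow(Add(13, -27), Rational(1, 2)), Mul(640, 740)))) = Add(128367, Mul(-1, Add(Pow(-14, Rational(1, 2)), 473600))) = Add(128367, Mul(-1, Add(Mul(I, Pow(14, Rational(1, 2))), 473600))) = Add(128367, Mul(-1, Add(473600, Mul(I, Pow(14, Rational(1, 2)))))) = Add(128367, Add(-473600, Mul(-1, I, Pow(14, Rational(1, 2))))) = Add(-345233, Mul(-1, I, Pow(14, Rational(1, 2)))) ≈ Add(-3.4523e+5, Mul(-3.7417, I)))
Pow(Add(u, Mul(898621, Pow(3756539, -1))), Rational(1, 2)) = Pow(Add(Add(-345233, Mul(-1, I, Pow(14, Rational(1, 2)))), Mul(898621, Pow(3756539, -1))), Rational(1, 2)) = Pow(Add(Add(-345233, Mul(-1, I, Pow(14, Rational(1, 2)))), Mul(898621, Rational(1, 3756539))), Rational(1, 2)) = Pow(Add(Add(-345233, Mul(-1, I, Pow(14, Rational(1, 2)))), Rational(898621, 3756539)), Rational(1, 2)) = Pow(Add(Rational(-1296880329966, 3756539), Mul(-1, I, Pow(14, Rational(1, 2)))), Rational(1, 2))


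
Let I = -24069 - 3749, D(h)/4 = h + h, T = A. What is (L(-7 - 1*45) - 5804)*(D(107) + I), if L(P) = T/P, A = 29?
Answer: 313004969/2 ≈ 1.5650e+8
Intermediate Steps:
T = 29
D(h) = 8*h (D(h) = 4*(h + h) = 4*(2*h) = 8*h)
L(P) = 29/P
I = -27818
(L(-7 - 1*45) - 5804)*(D(107) + I) = (29/(-7 - 1*45) - 5804)*(8*107 - 27818) = (29/(-7 - 45) - 5804)*(856 - 27818) = (29/(-52) - 5804)*(-26962) = (29*(-1/52) - 5804)*(-26962) = (-29/52 - 5804)*(-26962) = -301837/52*(-26962) = 313004969/2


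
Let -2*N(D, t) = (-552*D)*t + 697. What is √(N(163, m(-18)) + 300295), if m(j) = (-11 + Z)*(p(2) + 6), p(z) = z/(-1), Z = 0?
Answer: I*√6718102/2 ≈ 1296.0*I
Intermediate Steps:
p(z) = -z (p(z) = z*(-1) = -z)
m(j) = -44 (m(j) = (-11 + 0)*(-1*2 + 6) = -11*(-2 + 6) = -11*4 = -44)
N(D, t) = -697/2 + 276*D*t (N(D, t) = -((-552*D)*t + 697)/2 = -(-552*D*t + 697)/2 = -(697 - 552*D*t)/2 = -697/2 + 276*D*t)
√(N(163, m(-18)) + 300295) = √((-697/2 + 276*163*(-44)) + 300295) = √((-697/2 - 1979472) + 300295) = √(-3959641/2 + 300295) = √(-3359051/2) = I*√6718102/2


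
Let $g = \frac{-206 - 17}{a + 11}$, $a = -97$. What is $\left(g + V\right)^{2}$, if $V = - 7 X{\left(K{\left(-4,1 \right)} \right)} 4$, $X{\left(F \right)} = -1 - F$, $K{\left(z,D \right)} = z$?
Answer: $\frac{49014001}{7396} \approx 6627.1$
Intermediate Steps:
$g = \frac{223}{86}$ ($g = \frac{-206 - 17}{-97 + 11} = - \frac{223}{-86} = \left(-223\right) \left(- \frac{1}{86}\right) = \frac{223}{86} \approx 2.593$)
$V = -84$ ($V = - 7 \left(-1 - -4\right) 4 = - 7 \left(-1 + 4\right) 4 = \left(-7\right) 3 \cdot 4 = \left(-21\right) 4 = -84$)
$\left(g + V\right)^{2} = \left(\frac{223}{86} - 84\right)^{2} = \left(- \frac{7001}{86}\right)^{2} = \frac{49014001}{7396}$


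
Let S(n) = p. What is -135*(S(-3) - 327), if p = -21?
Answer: 46980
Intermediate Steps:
S(n) = -21
-135*(S(-3) - 327) = -135*(-21 - 327) = -135*(-348) = 46980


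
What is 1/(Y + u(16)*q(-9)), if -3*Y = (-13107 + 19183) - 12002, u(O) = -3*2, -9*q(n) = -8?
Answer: 1/1970 ≈ 0.00050761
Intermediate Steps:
q(n) = 8/9 (q(n) = -1/9*(-8) = 8/9)
u(O) = -6
Y = 5926/3 (Y = -((-13107 + 19183) - 12002)/3 = -(6076 - 12002)/3 = -1/3*(-5926) = 5926/3 ≈ 1975.3)
1/(Y + u(16)*q(-9)) = 1/(5926/3 - 6*8/9) = 1/(5926/3 - 16/3) = 1/1970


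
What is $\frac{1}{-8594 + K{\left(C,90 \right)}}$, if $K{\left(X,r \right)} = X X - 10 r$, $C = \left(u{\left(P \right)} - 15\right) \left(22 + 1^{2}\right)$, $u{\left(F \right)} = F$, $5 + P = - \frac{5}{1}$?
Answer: $\frac{1}{321131} \approx 3.114 \cdot 10^{-6}$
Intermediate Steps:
$P = -10$ ($P = -5 - \frac{5}{1} = -5 - 5 = -10$)
$C = -575$ ($C = \left(-10 - 15\right) \left(22 + 1^{2}\right) = - 25 \left(22 + 1\right) = \left(-25\right) 23 = -575$)
$K{\left(X,r \right)} = X^{2} - 10 r$
$\frac{1}{-8594 + K{\left(C,90 \right)}} = \frac{1}{-8594 + \left(\left(-575\right)^{2} - 900\right)} = \frac{1}{-8594 + \left(330625 - 900\right)} = \frac{1}{-8594 + 329725} = \frac{1}{321131}$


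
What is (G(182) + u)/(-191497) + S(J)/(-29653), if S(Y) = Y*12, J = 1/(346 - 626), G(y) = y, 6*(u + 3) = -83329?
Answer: 42685243249/596238356805 ≈ 0.071591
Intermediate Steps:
u = -83347/6 (u = -3 + (⅙)*(-83329) = -3 - 83329/6 = -83347/6 ≈ -13891.)
J = -1/280 (J = 1/(-280) = -1/280 ≈ -0.0035714)
S(Y) = 12*Y
(G(182) + u)/(-191497) + S(J)/(-29653) = (182 - 83347/6)/(-191497) + (12*(-1/280))/(-29653) = -82255/6*(-1/191497) - 3/70*(-1/29653) = 82255/1148982 + 3/2075710 = 42685243249/596238356805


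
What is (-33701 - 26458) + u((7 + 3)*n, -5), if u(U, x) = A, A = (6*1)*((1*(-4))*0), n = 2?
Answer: -60159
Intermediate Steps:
A = 0 (A = 6*(-4*0) = 6*0 = 0)
u(U, x) = 0
(-33701 - 26458) + u((7 + 3)*n, -5) = (-33701 - 26458) + 0 = -60159 + 0 = -60159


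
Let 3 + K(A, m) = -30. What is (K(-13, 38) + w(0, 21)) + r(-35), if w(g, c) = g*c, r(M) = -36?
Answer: -69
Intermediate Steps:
K(A, m) = -33 (K(A, m) = -3 - 30 = -33)
w(g, c) = c*g
(K(-13, 38) + w(0, 21)) + r(-35) = (-33 + 21*0) - 36 = (-33 + 0) - 36 = -33 - 36 = -69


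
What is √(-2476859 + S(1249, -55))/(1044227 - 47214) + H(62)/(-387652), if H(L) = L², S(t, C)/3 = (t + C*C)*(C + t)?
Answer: -961/96913 + √12832609/997013 ≈ -0.0063231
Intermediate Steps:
S(t, C) = 3*(C + t)*(t + C²) (S(t, C) = 3*((t + C*C)*(C + t)) = 3*((t + C²)*(C + t)) = 3*((C + t)*(t + C²)) = 3*(C + t)*(t + C²))
√(-2476859 + S(1249, -55))/(1044227 - 47214) + H(62)/(-387652) = √(-2476859 + (3*(-55)³ + 3*1249² + 3*(-55)*1249 + 3*1249*(-55)²))/(1044227 - 47214) + 62²/(-387652) = √(-2476859 + (3*(-166375) + 3*1560001 - 206085 + 3*1249*3025))/997013 + 3844*(-1/387652) = √(-2476859 + (-499125 + 4680003 - 206085 + 11334675))*(1/997013) - 961/96913 = √(-2476859 + 15309468)*(1/997013) - 961/96913 = √12832609*(1/997013) - 961/96913 = √12832609/997013 - 961/96913 = -961/96913 + √12832609/997013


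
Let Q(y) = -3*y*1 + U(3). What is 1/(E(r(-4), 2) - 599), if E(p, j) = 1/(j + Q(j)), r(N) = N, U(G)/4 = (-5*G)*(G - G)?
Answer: -4/2397 ≈ -0.0016688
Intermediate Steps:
U(G) = 0 (U(G) = 4*((-5*G)*(G - G)) = 4*(-5*G*0) = 4*0 = 0)
Q(y) = -3*y (Q(y) = -3*y*1 + 0 = -3*y + 0 = -3*y)
E(p, j) = -1/(2*j) (E(p, j) = 1/(j - 3*j) = 1/(-2*j) = -1/(2*j))
1/(E(r(-4), 2) - 599) = 1/(-½/2 - 599) = 1/(-½*½ - 599) = 1/(-¼ - 599) = 1/(-2397/4) = -4/2397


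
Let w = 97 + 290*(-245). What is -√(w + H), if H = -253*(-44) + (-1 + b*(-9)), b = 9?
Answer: -I*√59903 ≈ -244.75*I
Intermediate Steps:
w = -70953 (w = 97 - 71050 = -70953)
H = 11050 (H = -253*(-44) + (-1 + 9*(-9)) = 11132 + (-1 - 81) = 11132 - 82 = 11050)
-√(w + H) = -√(-70953 + 11050) = -√(-59903) = -I*√59903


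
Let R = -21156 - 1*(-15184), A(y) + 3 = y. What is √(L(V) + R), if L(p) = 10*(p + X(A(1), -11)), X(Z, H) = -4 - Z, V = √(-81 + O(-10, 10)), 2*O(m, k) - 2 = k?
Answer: √(-5992 + 50*I*√3) ≈ 0.5594 + 77.41*I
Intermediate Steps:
O(m, k) = 1 + k/2
V = 5*I*√3 (V = √(-81 + (1 + (½)*10)) = √(-81 + (1 + 5)) = √(-81 + 6) = √(-75) = 5*I*√3 ≈ 8.6602*I)
A(y) = -3 + y
L(p) = -20 + 10*p (L(p) = 10*(p + (-4 - (-3 + 1))) = 10*(p + (-4 - 1*(-2))) = 10*(p + (-4 + 2)) = 10*(p - 2) = 10*(-2 + p) = -20 + 10*p)
R = -5972 (R = -21156 + 15184 = -5972)
√(L(V) + R) = √((-20 + 10*(5*I*√3)) - 5972) = √((-20 + 50*I*√3) - 5972) = √(-5992 + 50*I*√3)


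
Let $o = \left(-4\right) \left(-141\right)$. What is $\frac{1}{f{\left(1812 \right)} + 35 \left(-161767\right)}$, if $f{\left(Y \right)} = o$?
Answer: $- \frac{1}{5661281} \approx -1.7664 \cdot 10^{-7}$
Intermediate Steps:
$o = 564$
$f{\left(Y \right)} = 564$
$\frac{1}{f{\left(1812 \right)} + 35 \left(-161767\right)} = \frac{1}{564 + 35 \left(-161767\right)} = \frac{1}{564 - 5661845} = \frac{1}{-5661281} = - \frac{1}{5661281}$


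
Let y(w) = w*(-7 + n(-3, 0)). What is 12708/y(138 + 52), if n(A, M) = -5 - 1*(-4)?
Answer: -3177/380 ≈ -8.3605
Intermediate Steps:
n(A, M) = -1 (n(A, M) = -5 + 4 = -1)
y(w) = -8*w (y(w) = w*(-7 - 1) = w*(-8) = -8*w)
12708/y(138 + 52) = 12708/((-8*(138 + 52))) = 12708/((-8*190)) = 12708/(-1520) = 12708*(-1/1520) = -3177/380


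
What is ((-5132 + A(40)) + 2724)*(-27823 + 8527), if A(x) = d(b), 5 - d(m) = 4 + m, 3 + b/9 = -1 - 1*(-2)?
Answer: 46098144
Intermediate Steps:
b = -18 (b = -27 + 9*(-1 - 1*(-2)) = -27 + 9*(-1 + 2) = -27 + 9*1 = -27 + 9 = -18)
d(m) = 1 - m (d(m) = 5 - (4 + m) = 5 + (-4 - m) = 1 - m)
A(x) = 19 (A(x) = 1 - 1*(-18) = 1 + 18 = 19)
((-5132 + A(40)) + 2724)*(-27823 + 8527) = ((-5132 + 19) + 2724)*(-27823 + 8527) = (-5113 + 2724)*(-19296) = -2389*(-19296) = 46098144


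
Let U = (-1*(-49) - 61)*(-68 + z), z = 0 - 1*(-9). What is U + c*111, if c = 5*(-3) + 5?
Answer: -402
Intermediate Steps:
c = -10 (c = -15 + 5 = -10)
z = 9 (z = 0 + 9 = 9)
U = 708 (U = (-1*(-49) - 61)*(-68 + 9) = (49 - 61)*(-59) = -12*(-59) = 708)
U + c*111 = 708 - 10*111 = 708 - 1110 = -402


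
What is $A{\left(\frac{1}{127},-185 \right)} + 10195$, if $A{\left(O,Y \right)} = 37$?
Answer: $10232$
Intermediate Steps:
$A{\left(\frac{1}{127},-185 \right)} + 10195 = 37 + 10195 = 10232$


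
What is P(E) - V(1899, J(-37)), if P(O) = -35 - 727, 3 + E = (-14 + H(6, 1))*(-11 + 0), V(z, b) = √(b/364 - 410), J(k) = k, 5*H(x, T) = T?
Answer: -762 - I*√13584207/182 ≈ -762.0 - 20.251*I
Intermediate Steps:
H(x, T) = T/5
V(z, b) = √(-410 + b/364) (V(z, b) = √(b*(1/364) - 410) = √(b/364 - 410) = √(-410 + b/364))
E = 744/5 (E = -3 + (-14 + (⅕)*1)*(-11 + 0) = -3 + (-14 + ⅕)*(-11) = -3 - 69/5*(-11) = -3 + 759/5 = 744/5 ≈ 148.80)
P(O) = -762
P(E) - V(1899, J(-37)) = -762 - √(-13580840 + 91*(-37))/182 = -762 - √(-13580840 - 3367)/182 = -762 - √(-13584207)/182 = -762 - I*√13584207/182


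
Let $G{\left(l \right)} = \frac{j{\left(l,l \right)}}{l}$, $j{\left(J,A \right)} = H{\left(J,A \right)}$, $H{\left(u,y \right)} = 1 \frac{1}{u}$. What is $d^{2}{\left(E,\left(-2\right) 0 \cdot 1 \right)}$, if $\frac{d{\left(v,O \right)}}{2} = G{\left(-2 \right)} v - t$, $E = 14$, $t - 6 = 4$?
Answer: $169$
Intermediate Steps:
$t = 10$ ($t = 6 + 4 = 10$)
$H{\left(u,y \right)} = \frac{1}{u}$
$j{\left(J,A \right)} = \frac{1}{J}$
$G{\left(l \right)} = \frac{1}{l^{2}}$ ($G{\left(l \right)} = \frac{1}{l l} = \frac{1}{l^{2}}$)
$d{\left(v,O \right)} = -20 + \frac{v}{2}$ ($d{\left(v,O \right)} = 2 \left(\frac{v}{4} - 10\right) = 2 \left(-10 + \frac{v}{4}\right) = -20 + \frac{v}{2}$)
$d^{2}{\left(E,\left(-2\right) 0 \cdot 1 \right)} = \left(-20 + \frac{1}{2} \cdot 14\right)^{2} = \left(-20 + 7\right)^{2} = \left(-13\right)^{2} = 169$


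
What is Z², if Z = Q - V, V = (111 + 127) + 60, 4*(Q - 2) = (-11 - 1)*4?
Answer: 94864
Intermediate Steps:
Q = -10 (Q = 2 + ((-11 - 1)*4)/4 = 2 + (-12*4)/4 = 2 + (¼)*(-48) = 2 - 12 = -10)
V = 298 (V = 238 + 60 = 298)
Z = -308 (Z = -10 - 1*298 = -10 - 298 = -308)
Z² = (-308)² = 94864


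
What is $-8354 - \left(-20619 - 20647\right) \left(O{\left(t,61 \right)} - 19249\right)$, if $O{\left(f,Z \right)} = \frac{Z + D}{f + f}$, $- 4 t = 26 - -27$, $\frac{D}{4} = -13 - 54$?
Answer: $- \frac{42082808040}{53} \approx -7.9402 \cdot 10^{8}$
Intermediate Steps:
$D = -268$ ($D = 4 \left(-13 - 54\right) = 4 \left(-67\right) = -268$)
$t = - \frac{53}{4}$ ($t = - \frac{26 - -27}{4} = - \frac{26 + 27}{4} = \left(- \frac{1}{4}\right) 53 = - \frac{53}{4} \approx -13.25$)
$O{\left(f,Z \right)} = \frac{-268 + Z}{2 f}$ ($O{\left(f,Z \right)} = \frac{Z - 268}{f + f} = \frac{-268 + Z}{2 f}$)
$-8354 - \left(-20619 - 20647\right) \left(O{\left(t,61 \right)} - 19249\right) = -8354 - \left(-20619 - 20647\right) \left(\frac{-268 + 61}{2 \left(- \frac{53}{4}\right)} - 19249\right) = -8354 - - 41266 \left(\frac{1}{2} \left(- \frac{4}{53}\right) \left(-207\right) - 19249\right) = -8354 - - 41266 \left(\frac{414}{53} - 19249\right) = -8354 - \left(-41266\right) \left(- \frac{1019783}{53}\right) = -8354 - \frac{42082365278}{53} = - \frac{42082808040}{53}$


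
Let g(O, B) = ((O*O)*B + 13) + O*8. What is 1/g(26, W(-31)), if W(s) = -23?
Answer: -1/15327 ≈ -6.5244e-5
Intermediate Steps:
g(O, B) = 13 + 8*O + B*O² (g(O, B) = (O²*B + 13) + 8*O = (B*O² + 13) + 8*O = (13 + B*O²) + 8*O = 13 + 8*O + B*O²)
1/g(26, W(-31)) = 1/(13 + 8*26 - 23*26²) = 1/(13 + 208 - 23*676) = 1/(13 + 208 - 15548) = 1/(-15327) = -1/15327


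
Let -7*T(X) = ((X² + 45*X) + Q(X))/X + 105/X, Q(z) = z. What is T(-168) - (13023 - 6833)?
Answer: -345659/56 ≈ -6172.5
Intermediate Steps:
T(X) = -15/X - (X² + 46*X)/(7*X) (T(X) = -(((X² + 45*X) + X)/X + 105/X)/7 = -((X² + 46*X)/X + 105/X)/7 = -(105/X + (X² + 46*X)/X)/7 = -15/X - (X² + 46*X)/(7*X))
T(-168) - (13023 - 6833) = (-46/7 - 15/(-168) - ⅐*(-168)) - (13023 - 6833) = (-46/7 - 15*(-1/168) + 24) - 1*6190 = (-46/7 + 5/56 + 24) - 6190 = 981/56 - 6190 = -345659/56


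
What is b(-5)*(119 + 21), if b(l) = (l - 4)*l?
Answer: 6300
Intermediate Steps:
b(l) = l*(-4 + l) (b(l) = (-4 + l)*l = l*(-4 + l))
b(-5)*(119 + 21) = (-5*(-4 - 5))*(119 + 21) = -5*(-9)*140 = 45*140 = 6300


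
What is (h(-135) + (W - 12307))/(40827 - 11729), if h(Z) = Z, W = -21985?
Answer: -34427/29098 ≈ -1.1831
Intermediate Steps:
(h(-135) + (W - 12307))/(40827 - 11729) = (-135 + (-21985 - 12307))/(40827 - 11729) = (-135 - 34292)/29098 = -34427*1/29098 = -34427/29098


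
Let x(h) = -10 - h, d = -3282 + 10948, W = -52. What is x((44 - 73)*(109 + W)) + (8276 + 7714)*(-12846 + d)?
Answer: -82826557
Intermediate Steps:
d = 7666
x((44 - 73)*(109 + W)) + (8276 + 7714)*(-12846 + d) = (-10 - (44 - 73)*(109 - 52)) + (8276 + 7714)*(-12846 + 7666) = (-10 - (-29)*57) + 15990*(-5180) = (-10 - 1*(-1653)) - 82828200 = (-10 + 1653) - 82828200 = 1643 - 82828200 = -82826557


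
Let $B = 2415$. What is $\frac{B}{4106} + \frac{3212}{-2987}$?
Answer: $- \frac{5974867}{12264622} \approx -0.48716$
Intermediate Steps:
$\frac{B}{4106} + \frac{3212}{-2987} = \frac{2415}{4106} + \frac{3212}{-2987} = 2415 \cdot \frac{1}{4106} + 3212 \left(- \frac{1}{2987}\right) = \frac{2415}{4106} - \frac{3212}{2987} = - \frac{5974867}{12264622}$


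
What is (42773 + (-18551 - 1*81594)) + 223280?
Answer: 165908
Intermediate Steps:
(42773 + (-18551 - 1*81594)) + 223280 = (42773 + (-18551 - 81594)) + 223280 = (42773 - 100145) + 223280 = -57372 + 223280 = 165908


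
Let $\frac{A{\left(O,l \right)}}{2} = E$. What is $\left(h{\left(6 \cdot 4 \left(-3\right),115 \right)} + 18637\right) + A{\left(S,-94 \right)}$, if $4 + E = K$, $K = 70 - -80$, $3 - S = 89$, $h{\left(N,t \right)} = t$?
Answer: $19044$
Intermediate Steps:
$S = -86$ ($S = 3 - 89 = -86$)
$K = 150$ ($K = 70 + 80 = 150$)
$E = 146$ ($E = -4 + 150 = 146$)
$A{\left(O,l \right)} = 292$ ($A{\left(O,l \right)} = 2 \cdot 146 = 292$)
$\left(h{\left(6 \cdot 4 \left(-3\right),115 \right)} + 18637\right) + A{\left(S,-94 \right)} = \left(115 + 18637\right) + 292 = 18752 + 292 = 19044$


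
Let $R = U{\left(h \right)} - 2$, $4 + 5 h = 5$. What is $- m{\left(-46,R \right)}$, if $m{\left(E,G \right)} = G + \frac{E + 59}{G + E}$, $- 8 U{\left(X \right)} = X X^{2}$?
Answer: $\frac{109050001}{48001000} \approx 2.2718$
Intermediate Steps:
$h = \frac{1}{5}$ ($h = - \frac{4}{5} + \frac{1}{5} \cdot 5 = - \frac{4}{5} + 1 = \frac{1}{5} \approx 0.2$)
$U{\left(X \right)} = - \frac{X^{3}}{8}$ ($U{\left(X \right)} = - \frac{X X^{2}}{8} = - \frac{X^{3}}{8}$)
$R = - \frac{2001}{1000}$ ($R = - \frac{1}{8 \cdot 125} - 2 = \left(- \frac{1}{8}\right) \frac{1}{125} - 2 = - \frac{1}{1000} - 2 = - \frac{2001}{1000} \approx -2.001$)
$m{\left(E,G \right)} = G + \frac{59 + E}{E + G}$
$- m{\left(-46,R \right)} = - \frac{59 - 46 + \left(- \frac{2001}{1000}\right)^{2} - - \frac{46023}{500}}{-46 - \frac{2001}{1000}} = - \frac{59 - 46 + \frac{4004001}{1000000} + \frac{46023}{500}}{- \frac{48001}{1000}} = - \frac{\left(-1000\right) 109050001}{48001 \cdot 1000000} = \left(-1\right) \left(- \frac{109050001}{48001000}\right) = \frac{109050001}{48001000}$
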